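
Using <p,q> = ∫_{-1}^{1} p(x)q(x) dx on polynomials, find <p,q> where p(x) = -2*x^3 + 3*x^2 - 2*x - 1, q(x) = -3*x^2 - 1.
<p,q> = -8/5

Expand the product: p(x)·q(x) = 6*x^5 - 9*x^4 + 8*x^3 + 2*x + 1.
∫_{-1}^{1} of each monomial x^k gives [2/(k+1) if k even, 0 if k odd]. Integrating term-by-term (or equivalently evaluating the antiderivative F(x) = x^6 - 9*x^5/5 + 2*x^4 + x^2 + x at the endpoints):
  F(1) − F(−1) = 16/5 − (24/5) = -8/5.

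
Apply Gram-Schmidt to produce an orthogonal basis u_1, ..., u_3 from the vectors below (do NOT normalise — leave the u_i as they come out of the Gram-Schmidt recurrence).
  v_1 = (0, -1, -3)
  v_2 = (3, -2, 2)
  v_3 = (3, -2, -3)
Orthogonal basis:
  u_1 = (0, -1, -3)
  u_2 = (3, -12/5, 4/5)
  u_3 = (60/77, 135/154, -45/154)

Apply the Gram-Schmidt recurrence
  u_1 = v_1
  u_i = v_i − Σ_{j<i} ((v_i · u_j) / (u_j · u_j)) · u_j.

Step by step this gives:
  u_1 = (0, -1, -3)
  u_2 = (3, -12/5, 4/5)
  u_3 = (60/77, 135/154, -45/154)

Orthogonality check:
  u_2 · u_1 = 0 (should be 0)
  u_3 · u_1 = 0 (should be 0)
  u_3 · u_2 = 0 (should be 0)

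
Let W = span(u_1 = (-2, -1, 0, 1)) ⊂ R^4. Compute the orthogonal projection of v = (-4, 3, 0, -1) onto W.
proj_W(v) = (-4/3, -2/3, 0, 2/3)

Set up U = [u_1 | ... | u_1] ∈ R^(4×1). The projector onto W = col(U) is P = U (U^T U)^(-1) U^T.
Compute U^T U =
  [6],
and U^T v = (4).
Solve U^T U · c = U^T v for the coefficients: c = (2/3). The projection is proj_W(v) = U c.
Check: (v - proj_W(v)) · u_1 = 0  (should be 0).
Result: proj_W(v) = (-4/3, -2/3, 0, 2/3).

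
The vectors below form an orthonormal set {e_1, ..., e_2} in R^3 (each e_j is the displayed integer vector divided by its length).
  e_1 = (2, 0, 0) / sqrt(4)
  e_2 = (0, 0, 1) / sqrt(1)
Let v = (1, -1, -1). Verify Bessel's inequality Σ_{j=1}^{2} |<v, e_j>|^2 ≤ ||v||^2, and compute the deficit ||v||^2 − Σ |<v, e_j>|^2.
Σ |<v, e_j>|^2 = 2; ||v||^2 = 3; deficit = 1

Write each e_j = u_j / sqrt(<u_j, u_j>) where u_j is the displayed integer vector. Then <v, e_j> = <v, u_j> / sqrt(<u_j, u_j>), so |<v, e_j>|^2 = <v, u_j>^2 / <u_j, u_j>.
Coefficients: <v, e_1> = 2/sqrt(4), <v, e_2> = -1/sqrt(1).
Square and sum: Σ |<v, e_j>|^2 = 2.
Compute ||v||^2 = v·v = 3.
Deficit = 3 − 2 = 1 ≥ 0, confirming Bessel's inequality. (The deficit equals ||v − Σ <v,e_j> e_j||^2, the squared distance from v to span{e_j}.)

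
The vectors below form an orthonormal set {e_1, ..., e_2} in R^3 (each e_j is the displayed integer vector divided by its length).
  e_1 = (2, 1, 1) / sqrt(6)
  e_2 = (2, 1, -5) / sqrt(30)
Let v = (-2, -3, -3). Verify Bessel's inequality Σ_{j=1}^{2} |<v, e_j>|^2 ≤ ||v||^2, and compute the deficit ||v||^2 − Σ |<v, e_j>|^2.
Σ |<v, e_j>|^2 = 94/5; ||v||^2 = 22; deficit = 16/5

Write each e_j = u_j / sqrt(<u_j, u_j>) where u_j is the displayed integer vector. Then <v, e_j> = <v, u_j> / sqrt(<u_j, u_j>), so |<v, e_j>|^2 = <v, u_j>^2 / <u_j, u_j>.
Coefficients: <v, e_1> = -10/sqrt(6), <v, e_2> = 8/sqrt(30).
Square and sum: Σ |<v, e_j>|^2 = 94/5.
Compute ||v||^2 = v·v = 22.
Deficit = 22 − 94/5 = 16/5 ≥ 0, confirming Bessel's inequality. (The deficit equals ||v − Σ <v,e_j> e_j||^2, the squared distance from v to span{e_j}.)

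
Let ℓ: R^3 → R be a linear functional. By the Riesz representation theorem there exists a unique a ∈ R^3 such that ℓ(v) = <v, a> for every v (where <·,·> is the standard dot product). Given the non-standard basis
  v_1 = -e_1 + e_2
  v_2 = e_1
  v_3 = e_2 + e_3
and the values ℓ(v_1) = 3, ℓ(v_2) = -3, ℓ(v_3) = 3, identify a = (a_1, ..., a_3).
a = (-3, 0, 3)

Write a = (a_1, ..., a_3) in the standard basis. For each basis vector v_i, ℓ(v_i) = <v_i, a> is a linear equation in the a_j's. Collect the n equations into a matrix system V a = ℓ, where row i of V is v_i (expressed in the standard basis). Since V is invertible (lower-triangular with 1s on the diagonal, up to permutation), solve by back-substitution:
  V =
[[-1, 1, 0],
 [1, 0, 0],
 [0, 1, 1]]
  V a = (3, -3, 3)
Solving gives a = (-3, 0, 3).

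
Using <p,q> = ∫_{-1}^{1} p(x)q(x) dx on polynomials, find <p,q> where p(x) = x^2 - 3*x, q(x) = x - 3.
<p,q> = -4

Expand the product: p(x)·q(x) = x^3 - 6*x^2 + 9*x.
∫_{-1}^{1} of each monomial x^k gives [2/(k+1) if k even, 0 if k odd]. Integrating term-by-term (or equivalently evaluating the antiderivative F(x) = x^4/4 - 2*x^3 + 9*x^2/2 at the endpoints):
  F(1) − F(−1) = 11/4 − (27/4) = -4.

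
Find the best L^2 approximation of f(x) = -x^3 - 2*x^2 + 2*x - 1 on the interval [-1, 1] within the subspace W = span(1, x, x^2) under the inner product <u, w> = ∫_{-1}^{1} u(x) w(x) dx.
g(x) = -2*x^2 + 7*x/5 - 1

The best approximation g ∈ W is the orthogonal projection of f onto W. Writing g = a_0 + a_1 x + a_2 x^2, the coefficients solve the normal equations G · a = b where
  G_{ij} = <φ_i, φ_j> and b_i = <f, φ_i>, with φ_0 = 1, φ_1 = x, φ_2 = x^2.
G =
  [2, 0, 2/3]
  [0, 2/3, 0]
  [2/3, 0, 2/5],
b = (-10/3, 14/15, -22/15).
Solving gives a_0 = -1, a_1 = 7/5, a_2 = -2, so
  g(x) = -2*x^2 + 7*x/5 - 1.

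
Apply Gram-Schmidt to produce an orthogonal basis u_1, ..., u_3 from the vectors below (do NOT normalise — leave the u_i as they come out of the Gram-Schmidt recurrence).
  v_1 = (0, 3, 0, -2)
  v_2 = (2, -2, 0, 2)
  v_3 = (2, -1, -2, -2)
Orthogonal basis:
  u_1 = (0, 3, 0, -2)
  u_2 = (2, 4/13, 0, 6/13)
  u_3 = (5/7, -10/7, -2, -15/7)

Apply the Gram-Schmidt recurrence
  u_1 = v_1
  u_i = v_i − Σ_{j<i} ((v_i · u_j) / (u_j · u_j)) · u_j.

Step by step this gives:
  u_1 = (0, 3, 0, -2)
  u_2 = (2, 4/13, 0, 6/13)
  u_3 = (5/7, -10/7, -2, -15/7)

Orthogonality check:
  u_2 · u_1 = 0 (should be 0)
  u_3 · u_1 = 0 (should be 0)
  u_3 · u_2 = 0 (should be 0)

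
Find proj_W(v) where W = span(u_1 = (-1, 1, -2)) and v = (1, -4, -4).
proj_W(v) = (-1/2, 1/2, -1)

Set up U = [u_1 | ... | u_1] ∈ R^(3×1). The projector onto W = col(U) is P = U (U^T U)^(-1) U^T.
Compute U^T U =
  [6],
and U^T v = (3).
Solve U^T U · c = U^T v for the coefficients: c = (1/2). The projection is proj_W(v) = U c.
Check: (v - proj_W(v)) · u_1 = 0  (should be 0).
Result: proj_W(v) = (-1/2, 1/2, -1).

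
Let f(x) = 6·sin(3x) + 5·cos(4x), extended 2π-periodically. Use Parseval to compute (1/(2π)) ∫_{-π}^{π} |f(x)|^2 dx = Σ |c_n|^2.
Σ |c_n|^2 = 61/2

Expand |f|^2 and use orthogonality of {sin(nx), cos(mx)} on [-π, π]:
  ∫_{-π}^{π} sin(nx)^2 dx = π, ∫ cos(mx)^2 dx = π, and cross terms integrate to 0.
So ∫_{-π}^{π} f(x)^2 dx = 6^2 · π + 5^2 · π = (36 + 25)π.
Divide by 2π: (36 + 25)/2 = 61/2.
By Parseval, this equals Σ |c_n|^2.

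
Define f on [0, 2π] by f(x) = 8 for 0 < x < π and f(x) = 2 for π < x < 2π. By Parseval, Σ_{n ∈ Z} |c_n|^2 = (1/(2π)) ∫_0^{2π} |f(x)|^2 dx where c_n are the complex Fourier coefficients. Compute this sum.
Σ |c_n|^2 = 34

Parseval equates the L^2 energy of f (normalised by 1/(2π)) with the ℓ^2 sum of its Fourier coefficients: (1/(2π)) ∫_0^{2π} |f|^2 = Σ |c_n|^2.
Compute the left side: (1/(2π)) [∫_0^π 8^2 dx + ∫_π^{2π} 2^2 dx] = (1/(2π)) · (64π + 4π) = (64 + 4)/2 = 34.
So Σ_{n ∈ Z} |c_n|^2 = 34.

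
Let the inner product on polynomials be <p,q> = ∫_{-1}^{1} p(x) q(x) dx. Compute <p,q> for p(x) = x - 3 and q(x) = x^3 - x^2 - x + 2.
<p,q> = -154/15

Expand the product: p(x)·q(x) = x^4 - 4*x^3 + 2*x^2 + 5*x - 6.
∫_{-1}^{1} of each monomial x^k gives [2/(k+1) if k even, 0 if k odd]. Integrating term-by-term (or equivalently evaluating the antiderivative F(x) = x^5/5 - x^4 + 2*x^3/3 + 5*x^2/2 - 6*x at the endpoints):
  F(1) − F(−1) = -109/30 − (199/30) = -154/15.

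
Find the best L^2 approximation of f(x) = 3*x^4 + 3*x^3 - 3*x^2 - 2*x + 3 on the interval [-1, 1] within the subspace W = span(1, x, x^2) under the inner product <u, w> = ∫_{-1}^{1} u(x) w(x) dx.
g(x) = -3*x^2/7 - x/5 + 96/35

The best approximation g ∈ W is the orthogonal projection of f onto W. Writing g = a_0 + a_1 x + a_2 x^2, the coefficients solve the normal equations G · a = b where
  G_{ij} = <φ_i, φ_j> and b_i = <f, φ_i>, with φ_0 = 1, φ_1 = x, φ_2 = x^2.
G =
  [2, 0, 2/3]
  [0, 2/3, 0]
  [2/3, 0, 2/5],
b = (26/5, -2/15, 58/35).
Solving gives a_0 = 96/35, a_1 = -1/5, a_2 = -3/7, so
  g(x) = -3*x^2/7 - x/5 + 96/35.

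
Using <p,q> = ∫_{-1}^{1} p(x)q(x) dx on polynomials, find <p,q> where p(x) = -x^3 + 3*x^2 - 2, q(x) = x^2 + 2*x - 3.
<p,q> = 76/15

Expand the product: p(x)·q(x) = -x^5 + x^4 + 9*x^3 - 11*x^2 - 4*x + 6.
∫_{-1}^{1} of each monomial x^k gives [2/(k+1) if k even, 0 if k odd]. Integrating term-by-term (or equivalently evaluating the antiderivative F(x) = -x^6/6 + x^5/5 + 9*x^4/4 - 11*x^3/3 - 2*x^2 + 6*x at the endpoints):
  F(1) − F(−1) = 157/60 − (-49/20) = 76/15.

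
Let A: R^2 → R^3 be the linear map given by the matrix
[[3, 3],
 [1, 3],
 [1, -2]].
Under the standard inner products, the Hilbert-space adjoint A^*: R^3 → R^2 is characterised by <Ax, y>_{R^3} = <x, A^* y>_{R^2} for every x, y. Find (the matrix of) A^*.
A^* = A^T =
[[3, 1, 1],
 [3, 3, -2]]

For real matrices with standard dot products, the defining identity <Ax, y> = <x, A^* y> gives (Ax)^T y = x^T (A^*) y, i.e. x^T A^T y = x^T (A^*) y. Since this holds for all x, y, we must have A^* = A^T. Therefore
A^* =
[[3, 1, 1],
 [3, 3, -2]].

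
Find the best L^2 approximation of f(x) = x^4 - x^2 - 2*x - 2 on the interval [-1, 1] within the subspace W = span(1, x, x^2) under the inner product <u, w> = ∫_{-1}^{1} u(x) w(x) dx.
g(x) = -x^2/7 - 2*x - 73/35

The best approximation g ∈ W is the orthogonal projection of f onto W. Writing g = a_0 + a_1 x + a_2 x^2, the coefficients solve the normal equations G · a = b where
  G_{ij} = <φ_i, φ_j> and b_i = <f, φ_i>, with φ_0 = 1, φ_1 = x, φ_2 = x^2.
G =
  [2, 0, 2/3]
  [0, 2/3, 0]
  [2/3, 0, 2/5],
b = (-64/15, -4/3, -152/105).
Solving gives a_0 = -73/35, a_1 = -2, a_2 = -1/7, so
  g(x) = -x^2/7 - 2*x - 73/35.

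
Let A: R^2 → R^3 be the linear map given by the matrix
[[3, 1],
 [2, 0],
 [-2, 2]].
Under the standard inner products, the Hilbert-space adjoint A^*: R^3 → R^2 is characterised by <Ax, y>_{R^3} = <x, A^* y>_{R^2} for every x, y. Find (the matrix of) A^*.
A^* = A^T =
[[3, 2, -2],
 [1, 0, 2]]

For real matrices with standard dot products, the defining identity <Ax, y> = <x, A^* y> gives (Ax)^T y = x^T (A^*) y, i.e. x^T A^T y = x^T (A^*) y. Since this holds for all x, y, we must have A^* = A^T. Therefore
A^* =
[[3, 2, -2],
 [1, 0, 2]].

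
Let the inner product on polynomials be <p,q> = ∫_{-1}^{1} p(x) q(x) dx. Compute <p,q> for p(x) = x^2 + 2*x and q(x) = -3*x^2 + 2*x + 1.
<p,q> = 32/15

Expand the product: p(x)·q(x) = -3*x^4 - 4*x^3 + 5*x^2 + 2*x.
∫_{-1}^{1} of each monomial x^k gives [2/(k+1) if k even, 0 if k odd]. Integrating term-by-term (or equivalently evaluating the antiderivative F(x) = -3*x^5/5 - x^4 + 5*x^3/3 + x^2 at the endpoints):
  F(1) − F(−1) = 16/15 − (-16/15) = 32/15.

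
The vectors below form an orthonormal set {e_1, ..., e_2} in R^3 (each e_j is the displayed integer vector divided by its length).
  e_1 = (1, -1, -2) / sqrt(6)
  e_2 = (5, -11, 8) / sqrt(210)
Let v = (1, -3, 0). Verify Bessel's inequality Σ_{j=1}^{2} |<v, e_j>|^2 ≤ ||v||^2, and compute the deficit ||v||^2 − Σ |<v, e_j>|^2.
Σ |<v, e_j>|^2 = 334/35; ||v||^2 = 10; deficit = 16/35

Write each e_j = u_j / sqrt(<u_j, u_j>) where u_j is the displayed integer vector. Then <v, e_j> = <v, u_j> / sqrt(<u_j, u_j>), so |<v, e_j>|^2 = <v, u_j>^2 / <u_j, u_j>.
Coefficients: <v, e_1> = 4/sqrt(6), <v, e_2> = 38/sqrt(210).
Square and sum: Σ |<v, e_j>|^2 = 334/35.
Compute ||v||^2 = v·v = 10.
Deficit = 10 − 334/35 = 16/35 ≥ 0, confirming Bessel's inequality. (The deficit equals ||v − Σ <v,e_j> e_j||^2, the squared distance from v to span{e_j}.)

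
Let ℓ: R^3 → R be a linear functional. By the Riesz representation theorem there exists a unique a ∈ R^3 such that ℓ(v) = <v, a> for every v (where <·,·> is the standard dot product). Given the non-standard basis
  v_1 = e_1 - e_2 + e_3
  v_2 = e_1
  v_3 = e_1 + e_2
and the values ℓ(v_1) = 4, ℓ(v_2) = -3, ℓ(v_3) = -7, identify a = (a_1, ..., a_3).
a = (-3, -4, 3)

Write a = (a_1, ..., a_3) in the standard basis. For each basis vector v_i, ℓ(v_i) = <v_i, a> is a linear equation in the a_j's. Collect the n equations into a matrix system V a = ℓ, where row i of V is v_i (expressed in the standard basis). Since V is invertible (lower-triangular with 1s on the diagonal, up to permutation), solve by back-substitution:
  V =
[[1, -1, 1],
 [1, 0, 0],
 [1, 1, 0]]
  V a = (4, -3, -7)
Solving gives a = (-3, -4, 3).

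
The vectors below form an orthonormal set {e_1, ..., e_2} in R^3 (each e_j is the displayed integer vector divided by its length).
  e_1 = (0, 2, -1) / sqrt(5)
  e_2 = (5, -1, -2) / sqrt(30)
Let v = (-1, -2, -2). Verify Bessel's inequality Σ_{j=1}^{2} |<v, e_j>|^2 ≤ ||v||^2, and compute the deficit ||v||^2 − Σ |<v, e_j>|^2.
Σ |<v, e_j>|^2 = 5/6; ||v||^2 = 9; deficit = 49/6

Write each e_j = u_j / sqrt(<u_j, u_j>) where u_j is the displayed integer vector. Then <v, e_j> = <v, u_j> / sqrt(<u_j, u_j>), so |<v, e_j>|^2 = <v, u_j>^2 / <u_j, u_j>.
Coefficients: <v, e_1> = -2/sqrt(5), <v, e_2> = 1/sqrt(30).
Square and sum: Σ |<v, e_j>|^2 = 5/6.
Compute ||v||^2 = v·v = 9.
Deficit = 9 − 5/6 = 49/6 ≥ 0, confirming Bessel's inequality. (The deficit equals ||v − Σ <v,e_j> e_j||^2, the squared distance from v to span{e_j}.)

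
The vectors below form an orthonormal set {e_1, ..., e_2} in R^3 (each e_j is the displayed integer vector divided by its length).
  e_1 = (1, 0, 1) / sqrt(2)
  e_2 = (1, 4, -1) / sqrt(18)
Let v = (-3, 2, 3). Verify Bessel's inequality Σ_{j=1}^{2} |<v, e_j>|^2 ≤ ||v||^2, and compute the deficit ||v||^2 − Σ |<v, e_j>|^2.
Σ |<v, e_j>|^2 = 2/9; ||v||^2 = 22; deficit = 196/9

Write each e_j = u_j / sqrt(<u_j, u_j>) where u_j is the displayed integer vector. Then <v, e_j> = <v, u_j> / sqrt(<u_j, u_j>), so |<v, e_j>|^2 = <v, u_j>^2 / <u_j, u_j>.
Coefficients: <v, e_1> = 0/sqrt(2), <v, e_2> = 2/sqrt(18).
Square and sum: Σ |<v, e_j>|^2 = 2/9.
Compute ||v||^2 = v·v = 22.
Deficit = 22 − 2/9 = 196/9 ≥ 0, confirming Bessel's inequality. (The deficit equals ||v − Σ <v,e_j> e_j||^2, the squared distance from v to span{e_j}.)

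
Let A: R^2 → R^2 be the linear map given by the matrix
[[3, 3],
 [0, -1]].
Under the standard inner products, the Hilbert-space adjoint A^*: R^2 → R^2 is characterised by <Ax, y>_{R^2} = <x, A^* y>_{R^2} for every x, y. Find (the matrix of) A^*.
A^* = A^T =
[[3, 0],
 [3, -1]]

For real matrices with standard dot products, the defining identity <Ax, y> = <x, A^* y> gives (Ax)^T y = x^T (A^*) y, i.e. x^T A^T y = x^T (A^*) y. Since this holds for all x, y, we must have A^* = A^T. Therefore
A^* =
[[3, 0],
 [3, -1]].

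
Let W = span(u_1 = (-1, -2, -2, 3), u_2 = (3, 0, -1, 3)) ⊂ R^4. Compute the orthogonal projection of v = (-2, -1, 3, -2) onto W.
proj_W(v) = (-293/139, 32/139, 135/139, -357/139)

Set up U = [u_1 | ... | u_2] ∈ R^(4×2). The projector onto W = col(U) is P = U (U^T U)^(-1) U^T.
Compute U^T U =
  [18, 8]
  [8, 19],
and U^T v = (-8, -15).
Solve U^T U · c = U^T v for the coefficients: c = (-16/139, -103/139). The projection is proj_W(v) = U c.
Check: (v - proj_W(v)) · u_1 = 0  (should be 0).
Check: (v - proj_W(v)) · u_2 = 0  (should be 0).
Result: proj_W(v) = (-293/139, 32/139, 135/139, -357/139).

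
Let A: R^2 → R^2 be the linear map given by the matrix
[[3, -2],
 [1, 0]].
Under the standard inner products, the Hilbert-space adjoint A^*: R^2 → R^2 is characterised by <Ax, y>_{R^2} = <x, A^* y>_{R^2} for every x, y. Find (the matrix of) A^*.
A^* = A^T =
[[3, 1],
 [-2, 0]]

For real matrices with standard dot products, the defining identity <Ax, y> = <x, A^* y> gives (Ax)^T y = x^T (A^*) y, i.e. x^T A^T y = x^T (A^*) y. Since this holds for all x, y, we must have A^* = A^T. Therefore
A^* =
[[3, 1],
 [-2, 0]].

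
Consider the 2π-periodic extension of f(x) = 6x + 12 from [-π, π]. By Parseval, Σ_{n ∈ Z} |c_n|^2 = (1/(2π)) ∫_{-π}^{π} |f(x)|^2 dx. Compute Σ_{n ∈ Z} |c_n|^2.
Σ |c_n|^2 = 12π^2 + 144

Expand and integrate term by term over [-π, π]:
  ∫ (6x)^2 dx = 36·(2π^3/3); ∫ 2·6·(12)·x dx = 0 (odd integrand); ∫ 12^2 dx = 144·2π.
So (1/(2π)) ∫_{-π}^{π} (6x + 12)^2 dx = 36π^2/3 + 144 = 12π^2 + 144.
Parseval ⇒ Σ |c_n|^2 = 12π^2 + 144.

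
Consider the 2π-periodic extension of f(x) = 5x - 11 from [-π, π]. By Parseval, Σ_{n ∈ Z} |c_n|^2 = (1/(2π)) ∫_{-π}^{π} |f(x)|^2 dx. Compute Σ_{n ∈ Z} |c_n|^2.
Σ |c_n|^2 = 25π^2/3 + 121

Expand and integrate term by term over [-π, π]:
  ∫ (5x)^2 dx = 25·(2π^3/3); ∫ 2·5·(-11)·x dx = 0 (odd integrand); ∫ (-11)^2 dx = 121·2π.
So (1/(2π)) ∫_{-π}^{π} (5x - 11)^2 dx = 25π^2/3 + 121 = 25π^2/3 + 121.
Parseval ⇒ Σ |c_n|^2 = 25π^2/3 + 121.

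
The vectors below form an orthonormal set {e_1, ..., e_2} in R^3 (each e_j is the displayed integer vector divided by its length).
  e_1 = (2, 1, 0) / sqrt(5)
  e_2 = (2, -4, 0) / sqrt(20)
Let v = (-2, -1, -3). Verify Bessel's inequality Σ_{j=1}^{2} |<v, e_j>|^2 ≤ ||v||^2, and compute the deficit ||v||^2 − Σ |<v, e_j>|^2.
Σ |<v, e_j>|^2 = 5; ||v||^2 = 14; deficit = 9

Write each e_j = u_j / sqrt(<u_j, u_j>) where u_j is the displayed integer vector. Then <v, e_j> = <v, u_j> / sqrt(<u_j, u_j>), so |<v, e_j>|^2 = <v, u_j>^2 / <u_j, u_j>.
Coefficients: <v, e_1> = -5/sqrt(5), <v, e_2> = 0/sqrt(20).
Square and sum: Σ |<v, e_j>|^2 = 5.
Compute ||v||^2 = v·v = 14.
Deficit = 14 − 5 = 9 ≥ 0, confirming Bessel's inequality. (The deficit equals ||v − Σ <v,e_j> e_j||^2, the squared distance from v to span{e_j}.)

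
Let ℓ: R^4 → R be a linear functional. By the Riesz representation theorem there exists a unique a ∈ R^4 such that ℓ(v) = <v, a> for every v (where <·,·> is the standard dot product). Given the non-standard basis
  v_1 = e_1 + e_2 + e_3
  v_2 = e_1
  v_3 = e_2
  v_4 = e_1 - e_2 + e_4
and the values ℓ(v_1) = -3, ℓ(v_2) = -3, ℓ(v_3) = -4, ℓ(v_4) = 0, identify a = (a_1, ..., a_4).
a = (-3, -4, 4, -1)

Write a = (a_1, ..., a_4) in the standard basis. For each basis vector v_i, ℓ(v_i) = <v_i, a> is a linear equation in the a_j's. Collect the n equations into a matrix system V a = ℓ, where row i of V is v_i (expressed in the standard basis). Since V is invertible (lower-triangular with 1s on the diagonal, up to permutation), solve by back-substitution:
  V =
[[1, 1, 1, 0],
 [1, 0, 0, 0],
 [0, 1, 0, 0],
 [1, -1, 0, 1]]
  V a = (-3, -3, -4, 0)
Solving gives a = (-3, -4, 4, -1).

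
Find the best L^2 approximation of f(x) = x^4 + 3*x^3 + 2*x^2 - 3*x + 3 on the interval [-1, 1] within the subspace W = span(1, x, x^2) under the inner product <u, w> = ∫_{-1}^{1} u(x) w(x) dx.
g(x) = 20*x^2/7 - 6*x/5 + 102/35

The best approximation g ∈ W is the orthogonal projection of f onto W. Writing g = a_0 + a_1 x + a_2 x^2, the coefficients solve the normal equations G · a = b where
  G_{ij} = <φ_i, φ_j> and b_i = <f, φ_i>, with φ_0 = 1, φ_1 = x, φ_2 = x^2.
G =
  [2, 0, 2/3]
  [0, 2/3, 0]
  [2/3, 0, 2/5],
b = (116/15, -4/5, 108/35).
Solving gives a_0 = 102/35, a_1 = -6/5, a_2 = 20/7, so
  g(x) = 20*x^2/7 - 6*x/5 + 102/35.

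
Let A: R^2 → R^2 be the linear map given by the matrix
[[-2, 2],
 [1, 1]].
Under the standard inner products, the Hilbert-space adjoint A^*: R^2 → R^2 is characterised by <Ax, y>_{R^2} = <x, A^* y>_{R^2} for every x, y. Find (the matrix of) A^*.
A^* = A^T =
[[-2, 1],
 [2, 1]]

For real matrices with standard dot products, the defining identity <Ax, y> = <x, A^* y> gives (Ax)^T y = x^T (A^*) y, i.e. x^T A^T y = x^T (A^*) y. Since this holds for all x, y, we must have A^* = A^T. Therefore
A^* =
[[-2, 1],
 [2, 1]].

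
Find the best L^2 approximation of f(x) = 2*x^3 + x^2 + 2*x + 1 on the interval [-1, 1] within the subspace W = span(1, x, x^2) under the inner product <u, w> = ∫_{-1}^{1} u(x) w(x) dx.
g(x) = x^2 + 16*x/5 + 1

The best approximation g ∈ W is the orthogonal projection of f onto W. Writing g = a_0 + a_1 x + a_2 x^2, the coefficients solve the normal equations G · a = b where
  G_{ij} = <φ_i, φ_j> and b_i = <f, φ_i>, with φ_0 = 1, φ_1 = x, φ_2 = x^2.
G =
  [2, 0, 2/3]
  [0, 2/3, 0]
  [2/3, 0, 2/5],
b = (8/3, 32/15, 16/15).
Solving gives a_0 = 1, a_1 = 16/5, a_2 = 1, so
  g(x) = x^2 + 16*x/5 + 1.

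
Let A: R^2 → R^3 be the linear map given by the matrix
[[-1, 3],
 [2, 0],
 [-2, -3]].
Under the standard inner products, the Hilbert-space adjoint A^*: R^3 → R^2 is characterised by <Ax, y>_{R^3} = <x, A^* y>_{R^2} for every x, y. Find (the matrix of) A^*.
A^* = A^T =
[[-1, 2, -2],
 [3, 0, -3]]

For real matrices with standard dot products, the defining identity <Ax, y> = <x, A^* y> gives (Ax)^T y = x^T (A^*) y, i.e. x^T A^T y = x^T (A^*) y. Since this holds for all x, y, we must have A^* = A^T. Therefore
A^* =
[[-1, 2, -2],
 [3, 0, -3]].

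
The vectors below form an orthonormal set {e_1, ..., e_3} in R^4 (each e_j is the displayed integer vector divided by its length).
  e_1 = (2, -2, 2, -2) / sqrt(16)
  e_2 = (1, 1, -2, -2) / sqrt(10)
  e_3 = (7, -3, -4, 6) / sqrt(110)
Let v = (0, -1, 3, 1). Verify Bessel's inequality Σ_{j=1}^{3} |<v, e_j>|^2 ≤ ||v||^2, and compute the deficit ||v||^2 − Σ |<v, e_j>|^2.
Σ |<v, e_j>|^2 = 459/44; ||v||^2 = 11; deficit = 25/44

Write each e_j = u_j / sqrt(<u_j, u_j>) where u_j is the displayed integer vector. Then <v, e_j> = <v, u_j> / sqrt(<u_j, u_j>), so |<v, e_j>|^2 = <v, u_j>^2 / <u_j, u_j>.
Coefficients: <v, e_1> = 6/sqrt(16), <v, e_2> = -9/sqrt(10), <v, e_3> = -3/sqrt(110).
Square and sum: Σ |<v, e_j>|^2 = 459/44.
Compute ||v||^2 = v·v = 11.
Deficit = 11 − 459/44 = 25/44 ≥ 0, confirming Bessel's inequality. (The deficit equals ||v − Σ <v,e_j> e_j||^2, the squared distance from v to span{e_j}.)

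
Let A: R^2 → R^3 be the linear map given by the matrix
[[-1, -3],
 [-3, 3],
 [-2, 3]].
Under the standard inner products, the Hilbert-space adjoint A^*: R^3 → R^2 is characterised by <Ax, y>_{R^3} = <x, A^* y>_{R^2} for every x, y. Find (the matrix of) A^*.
A^* = A^T =
[[-1, -3, -2],
 [-3, 3, 3]]

For real matrices with standard dot products, the defining identity <Ax, y> = <x, A^* y> gives (Ax)^T y = x^T (A^*) y, i.e. x^T A^T y = x^T (A^*) y. Since this holds for all x, y, we must have A^* = A^T. Therefore
A^* =
[[-1, -3, -2],
 [-3, 3, 3]].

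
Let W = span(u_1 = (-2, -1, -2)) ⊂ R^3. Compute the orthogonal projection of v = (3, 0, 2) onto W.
proj_W(v) = (20/9, 10/9, 20/9)

Set up U = [u_1 | ... | u_1] ∈ R^(3×1). The projector onto W = col(U) is P = U (U^T U)^(-1) U^T.
Compute U^T U =
  [9],
and U^T v = (-10).
Solve U^T U · c = U^T v for the coefficients: c = (-10/9). The projection is proj_W(v) = U c.
Check: (v - proj_W(v)) · u_1 = 0  (should be 0).
Result: proj_W(v) = (20/9, 10/9, 20/9).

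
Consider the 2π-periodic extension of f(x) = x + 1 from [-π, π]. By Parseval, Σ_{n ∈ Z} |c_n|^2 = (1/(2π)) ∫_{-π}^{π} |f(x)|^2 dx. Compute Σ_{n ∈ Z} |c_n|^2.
Σ |c_n|^2 = π^2/3 + 1

Expand and integrate term by term over [-π, π]:
  ∫ (x)^2 dx = 1·(2π^3/3); ∫ 2·1·(1)·x dx = 0 (odd integrand); ∫ 1^2 dx = 1·2π.
So (1/(2π)) ∫_{-π}^{π} (x + 1)^2 dx = 1π^2/3 + 1 = π^2/3 + 1.
Parseval ⇒ Σ |c_n|^2 = π^2/3 + 1.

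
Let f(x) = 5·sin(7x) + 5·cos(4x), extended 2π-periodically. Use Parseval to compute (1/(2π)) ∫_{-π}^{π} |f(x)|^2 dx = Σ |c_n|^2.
Σ |c_n|^2 = 25

Expand |f|^2 and use orthogonality of {sin(nx), cos(mx)} on [-π, π]:
  ∫_{-π}^{π} sin(nx)^2 dx = π, ∫ cos(mx)^2 dx = π, and cross terms integrate to 0.
So ∫_{-π}^{π} f(x)^2 dx = 5^2 · π + 5^2 · π = (25 + 25)π.
Divide by 2π: (25 + 25)/2 = 25.
By Parseval, this equals Σ |c_n|^2.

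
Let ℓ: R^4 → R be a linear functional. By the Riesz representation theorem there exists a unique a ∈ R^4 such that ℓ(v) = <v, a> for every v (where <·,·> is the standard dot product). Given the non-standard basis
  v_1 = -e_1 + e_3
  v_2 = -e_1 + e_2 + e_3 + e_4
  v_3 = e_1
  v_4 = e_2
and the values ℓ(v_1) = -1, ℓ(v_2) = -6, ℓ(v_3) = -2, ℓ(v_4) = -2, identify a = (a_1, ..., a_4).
a = (-2, -2, -3, -3)

Write a = (a_1, ..., a_4) in the standard basis. For each basis vector v_i, ℓ(v_i) = <v_i, a> is a linear equation in the a_j's. Collect the n equations into a matrix system V a = ℓ, where row i of V is v_i (expressed in the standard basis). Since V is invertible (lower-triangular with 1s on the diagonal, up to permutation), solve by back-substitution:
  V =
[[-1, 0, 1, 0],
 [-1, 1, 1, 1],
 [1, 0, 0, 0],
 [0, 1, 0, 0]]
  V a = (-1, -6, -2, -2)
Solving gives a = (-2, -2, -3, -3).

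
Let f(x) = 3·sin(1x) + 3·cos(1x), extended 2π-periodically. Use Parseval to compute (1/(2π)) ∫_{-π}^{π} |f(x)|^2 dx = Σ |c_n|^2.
Σ |c_n|^2 = 9

Expand |f|^2 and use orthogonality of {sin(nx), cos(mx)} on [-π, π]:
  ∫_{-π}^{π} sin(nx)^2 dx = π, ∫ cos(mx)^2 dx = π, and cross terms integrate to 0.
So ∫_{-π}^{π} f(x)^2 dx = 3^2 · π + 3^2 · π = (9 + 9)π.
Divide by 2π: (9 + 9)/2 = 9.
By Parseval, this equals Σ |c_n|^2.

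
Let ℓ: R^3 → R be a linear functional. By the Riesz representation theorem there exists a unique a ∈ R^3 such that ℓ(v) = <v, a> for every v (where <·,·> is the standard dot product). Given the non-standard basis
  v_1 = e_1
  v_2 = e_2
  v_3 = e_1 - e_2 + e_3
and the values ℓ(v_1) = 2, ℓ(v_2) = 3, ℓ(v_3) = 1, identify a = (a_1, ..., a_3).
a = (2, 3, 2)

Write a = (a_1, ..., a_3) in the standard basis. For each basis vector v_i, ℓ(v_i) = <v_i, a> is a linear equation in the a_j's. Collect the n equations into a matrix system V a = ℓ, where row i of V is v_i (expressed in the standard basis). Since V is invertible (lower-triangular with 1s on the diagonal, up to permutation), solve by back-substitution:
  V =
[[1, 0, 0],
 [0, 1, 0],
 [1, -1, 1]]
  V a = (2, 3, 1)
Solving gives a = (2, 3, 2).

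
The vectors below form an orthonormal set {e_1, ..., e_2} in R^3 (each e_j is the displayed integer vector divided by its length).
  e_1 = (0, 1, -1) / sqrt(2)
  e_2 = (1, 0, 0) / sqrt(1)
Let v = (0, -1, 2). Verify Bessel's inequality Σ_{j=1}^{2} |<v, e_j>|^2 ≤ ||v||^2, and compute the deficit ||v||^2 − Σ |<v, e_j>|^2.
Σ |<v, e_j>|^2 = 9/2; ||v||^2 = 5; deficit = 1/2

Write each e_j = u_j / sqrt(<u_j, u_j>) where u_j is the displayed integer vector. Then <v, e_j> = <v, u_j> / sqrt(<u_j, u_j>), so |<v, e_j>|^2 = <v, u_j>^2 / <u_j, u_j>.
Coefficients: <v, e_1> = -3/sqrt(2), <v, e_2> = 0/sqrt(1).
Square and sum: Σ |<v, e_j>|^2 = 9/2.
Compute ||v||^2 = v·v = 5.
Deficit = 5 − 9/2 = 1/2 ≥ 0, confirming Bessel's inequality. (The deficit equals ||v − Σ <v,e_j> e_j||^2, the squared distance from v to span{e_j}.)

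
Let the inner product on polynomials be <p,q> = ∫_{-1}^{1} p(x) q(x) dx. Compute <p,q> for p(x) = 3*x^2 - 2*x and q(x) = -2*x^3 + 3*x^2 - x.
<p,q> = 98/15

Expand the product: p(x)·q(x) = -6*x^5 + 13*x^4 - 9*x^3 + 2*x^2.
∫_{-1}^{1} of each monomial x^k gives [2/(k+1) if k even, 0 if k odd]. Integrating term-by-term (or equivalently evaluating the antiderivative F(x) = -x^6 + 13*x^5/5 - 9*x^4/4 + 2*x^3/3 at the endpoints):
  F(1) − F(−1) = 1/60 − (-391/60) = 98/15.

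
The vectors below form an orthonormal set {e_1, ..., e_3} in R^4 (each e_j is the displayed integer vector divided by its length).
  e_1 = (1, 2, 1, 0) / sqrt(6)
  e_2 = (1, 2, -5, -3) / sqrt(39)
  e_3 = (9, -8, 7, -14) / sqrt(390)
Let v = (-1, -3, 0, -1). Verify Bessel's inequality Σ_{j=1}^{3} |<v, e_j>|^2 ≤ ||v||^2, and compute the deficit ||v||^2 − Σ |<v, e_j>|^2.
Σ |<v, e_j>|^2 = 161/15; ||v||^2 = 11; deficit = 4/15

Write each e_j = u_j / sqrt(<u_j, u_j>) where u_j is the displayed integer vector. Then <v, e_j> = <v, u_j> / sqrt(<u_j, u_j>), so |<v, e_j>|^2 = <v, u_j>^2 / <u_j, u_j>.
Coefficients: <v, e_1> = -7/sqrt(6), <v, e_2> = -4/sqrt(39), <v, e_3> = 29/sqrt(390).
Square and sum: Σ |<v, e_j>|^2 = 161/15.
Compute ||v||^2 = v·v = 11.
Deficit = 11 − 161/15 = 4/15 ≥ 0, confirming Bessel's inequality. (The deficit equals ||v − Σ <v,e_j> e_j||^2, the squared distance from v to span{e_j}.)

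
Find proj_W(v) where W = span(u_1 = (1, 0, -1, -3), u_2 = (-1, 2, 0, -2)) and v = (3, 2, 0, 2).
proj_W(v) = (3/37, -18/37, 6/37, 36/37)

Set up U = [u_1 | ... | u_2] ∈ R^(4×2). The projector onto W = col(U) is P = U (U^T U)^(-1) U^T.
Compute U^T U =
  [11, 5]
  [5, 9],
and U^T v = (-3, -3).
Solve U^T U · c = U^T v for the coefficients: c = (-6/37, -9/37). The projection is proj_W(v) = U c.
Check: (v - proj_W(v)) · u_1 = 0  (should be 0).
Check: (v - proj_W(v)) · u_2 = 0  (should be 0).
Result: proj_W(v) = (3/37, -18/37, 6/37, 36/37).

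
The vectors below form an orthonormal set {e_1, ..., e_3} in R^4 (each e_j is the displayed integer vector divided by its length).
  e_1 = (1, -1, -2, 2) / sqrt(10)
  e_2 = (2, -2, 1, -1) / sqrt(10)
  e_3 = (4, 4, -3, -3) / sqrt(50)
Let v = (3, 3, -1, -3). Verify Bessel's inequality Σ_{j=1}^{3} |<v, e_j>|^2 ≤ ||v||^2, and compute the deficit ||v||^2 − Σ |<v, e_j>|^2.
Σ |<v, e_j>|^2 = 698/25; ||v||^2 = 28; deficit = 2/25

Write each e_j = u_j / sqrt(<u_j, u_j>) where u_j is the displayed integer vector. Then <v, e_j> = <v, u_j> / sqrt(<u_j, u_j>), so |<v, e_j>|^2 = <v, u_j>^2 / <u_j, u_j>.
Coefficients: <v, e_1> = -4/sqrt(10), <v, e_2> = 2/sqrt(10), <v, e_3> = 36/sqrt(50).
Square and sum: Σ |<v, e_j>|^2 = 698/25.
Compute ||v||^2 = v·v = 28.
Deficit = 28 − 698/25 = 2/25 ≥ 0, confirming Bessel's inequality. (The deficit equals ||v − Σ <v,e_j> e_j||^2, the squared distance from v to span{e_j}.)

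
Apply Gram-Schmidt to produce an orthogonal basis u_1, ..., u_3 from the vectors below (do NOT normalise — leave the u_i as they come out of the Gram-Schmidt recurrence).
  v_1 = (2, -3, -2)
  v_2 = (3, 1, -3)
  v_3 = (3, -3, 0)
Orthogonal basis:
  u_1 = (2, -3, -2)
  u_2 = (33/17, 44/17, -33/17)
  u_3 = (3/2, 0, 3/2)

Apply the Gram-Schmidt recurrence
  u_1 = v_1
  u_i = v_i − Σ_{j<i} ((v_i · u_j) / (u_j · u_j)) · u_j.

Step by step this gives:
  u_1 = (2, -3, -2)
  u_2 = (33/17, 44/17, -33/17)
  u_3 = (3/2, 0, 3/2)

Orthogonality check:
  u_2 · u_1 = 0 (should be 0)
  u_3 · u_1 = 0 (should be 0)
  u_3 · u_2 = 0 (should be 0)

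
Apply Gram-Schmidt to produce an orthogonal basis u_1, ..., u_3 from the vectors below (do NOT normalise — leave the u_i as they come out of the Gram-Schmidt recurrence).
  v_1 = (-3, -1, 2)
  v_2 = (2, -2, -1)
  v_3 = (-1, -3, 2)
Orthogonal basis:
  u_1 = (-3, -1, 2)
  u_2 = (5/7, -17/7, -1/7)
  u_3 = (4/9, 4/45, 32/45)

Apply the Gram-Schmidt recurrence
  u_1 = v_1
  u_i = v_i − Σ_{j<i} ((v_i · u_j) / (u_j · u_j)) · u_j.

Step by step this gives:
  u_1 = (-3, -1, 2)
  u_2 = (5/7, -17/7, -1/7)
  u_3 = (4/9, 4/45, 32/45)

Orthogonality check:
  u_2 · u_1 = 0 (should be 0)
  u_3 · u_1 = 0 (should be 0)
  u_3 · u_2 = 0 (should be 0)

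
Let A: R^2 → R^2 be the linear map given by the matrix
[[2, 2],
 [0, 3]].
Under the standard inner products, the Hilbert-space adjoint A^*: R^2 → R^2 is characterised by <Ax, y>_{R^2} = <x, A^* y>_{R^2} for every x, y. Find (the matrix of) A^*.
A^* = A^T =
[[2, 0],
 [2, 3]]

For real matrices with standard dot products, the defining identity <Ax, y> = <x, A^* y> gives (Ax)^T y = x^T (A^*) y, i.e. x^T A^T y = x^T (A^*) y. Since this holds for all x, y, we must have A^* = A^T. Therefore
A^* =
[[2, 0],
 [2, 3]].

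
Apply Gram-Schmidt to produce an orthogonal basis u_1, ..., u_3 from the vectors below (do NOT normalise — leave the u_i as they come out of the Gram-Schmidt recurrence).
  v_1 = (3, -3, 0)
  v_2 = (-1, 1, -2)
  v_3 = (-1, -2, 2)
Orthogonal basis:
  u_1 = (3, -3, 0)
  u_2 = (0, 0, -2)
  u_3 = (-3/2, -3/2, 0)

Apply the Gram-Schmidt recurrence
  u_1 = v_1
  u_i = v_i − Σ_{j<i} ((v_i · u_j) / (u_j · u_j)) · u_j.

Step by step this gives:
  u_1 = (3, -3, 0)
  u_2 = (0, 0, -2)
  u_3 = (-3/2, -3/2, 0)

Orthogonality check:
  u_2 · u_1 = 0 (should be 0)
  u_3 · u_1 = 0 (should be 0)
  u_3 · u_2 = 0 (should be 0)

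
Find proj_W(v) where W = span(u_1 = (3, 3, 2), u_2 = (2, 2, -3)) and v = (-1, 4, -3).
proj_W(v) = (3/2, 3/2, -3)

Set up U = [u_1 | ... | u_2] ∈ R^(3×2). The projector onto W = col(U) is P = U (U^T U)^(-1) U^T.
Compute U^T U =
  [22, 6]
  [6, 17],
and U^T v = (3, 15).
Solve U^T U · c = U^T v for the coefficients: c = (-3/26, 12/13). The projection is proj_W(v) = U c.
Check: (v - proj_W(v)) · u_1 = 0  (should be 0).
Check: (v - proj_W(v)) · u_2 = 0  (should be 0).
Result: proj_W(v) = (3/2, 3/2, -3).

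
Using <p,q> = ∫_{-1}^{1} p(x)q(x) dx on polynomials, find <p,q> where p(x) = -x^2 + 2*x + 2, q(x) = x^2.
<p,q> = 14/15

Expand the product: p(x)·q(x) = -x^4 + 2*x^3 + 2*x^2.
∫_{-1}^{1} of each monomial x^k gives [2/(k+1) if k even, 0 if k odd]. Integrating term-by-term (or equivalently evaluating the antiderivative F(x) = -x^5/5 + x^4/2 + 2*x^3/3 at the endpoints):
  F(1) − F(−1) = 29/30 − (1/30) = 14/15.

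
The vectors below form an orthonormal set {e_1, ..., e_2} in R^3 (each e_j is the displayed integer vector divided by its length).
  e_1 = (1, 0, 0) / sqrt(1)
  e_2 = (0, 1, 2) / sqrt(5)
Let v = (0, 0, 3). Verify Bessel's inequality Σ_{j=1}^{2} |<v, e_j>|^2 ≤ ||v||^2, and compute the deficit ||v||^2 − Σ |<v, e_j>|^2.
Σ |<v, e_j>|^2 = 36/5; ||v||^2 = 9; deficit = 9/5

Write each e_j = u_j / sqrt(<u_j, u_j>) where u_j is the displayed integer vector. Then <v, e_j> = <v, u_j> / sqrt(<u_j, u_j>), so |<v, e_j>|^2 = <v, u_j>^2 / <u_j, u_j>.
Coefficients: <v, e_1> = 0/sqrt(1), <v, e_2> = 6/sqrt(5).
Square and sum: Σ |<v, e_j>|^2 = 36/5.
Compute ||v||^2 = v·v = 9.
Deficit = 9 − 36/5 = 9/5 ≥ 0, confirming Bessel's inequality. (The deficit equals ||v − Σ <v,e_j> e_j||^2, the squared distance from v to span{e_j}.)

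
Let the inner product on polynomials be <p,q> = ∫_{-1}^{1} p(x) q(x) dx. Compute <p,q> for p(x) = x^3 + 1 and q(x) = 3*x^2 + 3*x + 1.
<p,q> = 26/5

Expand the product: p(x)·q(x) = 3*x^5 + 3*x^4 + x^3 + 3*x^2 + 3*x + 1.
∫_{-1}^{1} of each monomial x^k gives [2/(k+1) if k even, 0 if k odd]. Integrating term-by-term (or equivalently evaluating the antiderivative F(x) = x^6/2 + 3*x^5/5 + x^4/4 + x^3 + 3*x^2/2 + x at the endpoints):
  F(1) − F(−1) = 97/20 − (-7/20) = 26/5.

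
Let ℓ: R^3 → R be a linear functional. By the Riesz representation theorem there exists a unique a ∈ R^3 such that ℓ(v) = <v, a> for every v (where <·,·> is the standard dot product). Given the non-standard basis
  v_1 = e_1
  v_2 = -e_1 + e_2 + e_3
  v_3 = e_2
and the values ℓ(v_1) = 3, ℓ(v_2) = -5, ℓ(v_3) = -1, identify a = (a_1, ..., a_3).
a = (3, -1, -1)

Write a = (a_1, ..., a_3) in the standard basis. For each basis vector v_i, ℓ(v_i) = <v_i, a> is a linear equation in the a_j's. Collect the n equations into a matrix system V a = ℓ, where row i of V is v_i (expressed in the standard basis). Since V is invertible (lower-triangular with 1s on the diagonal, up to permutation), solve by back-substitution:
  V =
[[1, 0, 0],
 [-1, 1, 1],
 [0, 1, 0]]
  V a = (3, -5, -1)
Solving gives a = (3, -1, -1).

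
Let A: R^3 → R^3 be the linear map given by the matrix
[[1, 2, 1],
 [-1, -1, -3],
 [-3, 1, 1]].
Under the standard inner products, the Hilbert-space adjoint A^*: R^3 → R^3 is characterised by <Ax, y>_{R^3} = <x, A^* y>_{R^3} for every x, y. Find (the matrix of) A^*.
A^* = A^T =
[[1, -1, -3],
 [2, -1, 1],
 [1, -3, 1]]

For real matrices with standard dot products, the defining identity <Ax, y> = <x, A^* y> gives (Ax)^T y = x^T (A^*) y, i.e. x^T A^T y = x^T (A^*) y. Since this holds for all x, y, we must have A^* = A^T. Therefore
A^* =
[[1, -1, -3],
 [2, -1, 1],
 [1, -3, 1]].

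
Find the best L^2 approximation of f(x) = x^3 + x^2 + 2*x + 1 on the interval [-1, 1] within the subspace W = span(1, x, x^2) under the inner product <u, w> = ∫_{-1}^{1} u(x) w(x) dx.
g(x) = x^2 + 13*x/5 + 1

The best approximation g ∈ W is the orthogonal projection of f onto W. Writing g = a_0 + a_1 x + a_2 x^2, the coefficients solve the normal equations G · a = b where
  G_{ij} = <φ_i, φ_j> and b_i = <f, φ_i>, with φ_0 = 1, φ_1 = x, φ_2 = x^2.
G =
  [2, 0, 2/3]
  [0, 2/3, 0]
  [2/3, 0, 2/5],
b = (8/3, 26/15, 16/15).
Solving gives a_0 = 1, a_1 = 13/5, a_2 = 1, so
  g(x) = x^2 + 13*x/5 + 1.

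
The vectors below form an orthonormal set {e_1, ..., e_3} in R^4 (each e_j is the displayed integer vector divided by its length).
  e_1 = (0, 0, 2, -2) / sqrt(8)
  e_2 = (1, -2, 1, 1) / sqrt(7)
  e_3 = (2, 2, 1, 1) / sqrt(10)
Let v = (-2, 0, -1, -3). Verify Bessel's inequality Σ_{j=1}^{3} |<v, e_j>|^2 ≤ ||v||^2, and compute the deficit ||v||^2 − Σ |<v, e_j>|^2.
Σ |<v, e_j>|^2 = 474/35; ||v||^2 = 14; deficit = 16/35

Write each e_j = u_j / sqrt(<u_j, u_j>) where u_j is the displayed integer vector. Then <v, e_j> = <v, u_j> / sqrt(<u_j, u_j>), so |<v, e_j>|^2 = <v, u_j>^2 / <u_j, u_j>.
Coefficients: <v, e_1> = 4/sqrt(8), <v, e_2> = -6/sqrt(7), <v, e_3> = -8/sqrt(10).
Square and sum: Σ |<v, e_j>|^2 = 474/35.
Compute ||v||^2 = v·v = 14.
Deficit = 14 − 474/35 = 16/35 ≥ 0, confirming Bessel's inequality. (The deficit equals ||v − Σ <v,e_j> e_j||^2, the squared distance from v to span{e_j}.)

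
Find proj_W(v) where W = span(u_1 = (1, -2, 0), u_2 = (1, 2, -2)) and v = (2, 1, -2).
proj_W(v) = (16/9, 8/9, -20/9)

Set up U = [u_1 | ... | u_2] ∈ R^(3×2). The projector onto W = col(U) is P = U (U^T U)^(-1) U^T.
Compute U^T U =
  [5, -3]
  [-3, 9],
and U^T v = (0, 8).
Solve U^T U · c = U^T v for the coefficients: c = (2/3, 10/9). The projection is proj_W(v) = U c.
Check: (v - proj_W(v)) · u_1 = 0  (should be 0).
Check: (v - proj_W(v)) · u_2 = 0  (should be 0).
Result: proj_W(v) = (16/9, 8/9, -20/9).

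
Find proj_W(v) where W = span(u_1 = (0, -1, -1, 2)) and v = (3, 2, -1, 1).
proj_W(v) = (0, -1/6, -1/6, 1/3)

Set up U = [u_1 | ... | u_1] ∈ R^(4×1). The projector onto W = col(U) is P = U (U^T U)^(-1) U^T.
Compute U^T U =
  [6],
and U^T v = (1).
Solve U^T U · c = U^T v for the coefficients: c = (1/6). The projection is proj_W(v) = U c.
Check: (v - proj_W(v)) · u_1 = 0  (should be 0).
Result: proj_W(v) = (0, -1/6, -1/6, 1/3).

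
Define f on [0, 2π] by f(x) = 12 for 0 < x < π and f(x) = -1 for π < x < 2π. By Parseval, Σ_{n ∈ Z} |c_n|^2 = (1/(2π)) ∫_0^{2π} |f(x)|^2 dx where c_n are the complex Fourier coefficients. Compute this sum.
Σ |c_n|^2 = 145/2

Parseval equates the L^2 energy of f (normalised by 1/(2π)) with the ℓ^2 sum of its Fourier coefficients: (1/(2π)) ∫_0^{2π} |f|^2 = Σ |c_n|^2.
Compute the left side: (1/(2π)) [∫_0^π 12^2 dx + ∫_π^{2π} (-1)^2 dx] = (1/(2π)) · (144π + 1π) = (144 + 1)/2 = 145/2.
So Σ_{n ∈ Z} |c_n|^2 = 145/2.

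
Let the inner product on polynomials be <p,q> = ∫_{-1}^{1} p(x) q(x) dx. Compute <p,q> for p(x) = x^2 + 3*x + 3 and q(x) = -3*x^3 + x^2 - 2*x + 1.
<p,q> = 22/15

Expand the product: p(x)·q(x) = -3*x^5 - 8*x^4 - 8*x^3 - 2*x^2 - 3*x + 3.
∫_{-1}^{1} of each monomial x^k gives [2/(k+1) if k even, 0 if k odd]. Integrating term-by-term (or equivalently evaluating the antiderivative F(x) = -x^6/2 - 8*x^5/5 - 2*x^4 - 2*x^3/3 - 3*x^2/2 + 3*x at the endpoints):
  F(1) − F(−1) = -49/15 − (-71/15) = 22/15.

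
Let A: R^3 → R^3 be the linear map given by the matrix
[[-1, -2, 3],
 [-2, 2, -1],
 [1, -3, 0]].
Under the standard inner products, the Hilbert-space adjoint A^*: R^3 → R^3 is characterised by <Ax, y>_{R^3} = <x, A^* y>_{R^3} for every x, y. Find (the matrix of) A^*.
A^* = A^T =
[[-1, -2, 1],
 [-2, 2, -3],
 [3, -1, 0]]

For real matrices with standard dot products, the defining identity <Ax, y> = <x, A^* y> gives (Ax)^T y = x^T (A^*) y, i.e. x^T A^T y = x^T (A^*) y. Since this holds for all x, y, we must have A^* = A^T. Therefore
A^* =
[[-1, -2, 1],
 [-2, 2, -3],
 [3, -1, 0]].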